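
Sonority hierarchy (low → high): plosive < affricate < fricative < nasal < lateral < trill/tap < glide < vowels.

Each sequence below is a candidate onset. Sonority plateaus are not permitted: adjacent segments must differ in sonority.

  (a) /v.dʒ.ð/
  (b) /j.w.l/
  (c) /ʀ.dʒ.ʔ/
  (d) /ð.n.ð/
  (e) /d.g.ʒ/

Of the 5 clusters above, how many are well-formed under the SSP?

0

(a) 3-2-3 → violates
(b) 7-7-5 → violates
(c) 6-2-1 → violates
(d) 3-4-3 → violates
(e) 1-1-3 → violates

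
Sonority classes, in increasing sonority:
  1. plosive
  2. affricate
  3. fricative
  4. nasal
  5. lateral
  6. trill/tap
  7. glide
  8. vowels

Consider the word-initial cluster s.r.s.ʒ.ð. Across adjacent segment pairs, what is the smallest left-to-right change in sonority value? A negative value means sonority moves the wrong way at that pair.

/s/: fricative = 3.
/r/: trill/tap = 6.
/s/: fricative = 3.
/ʒ/: fricative = 3.
/ð/: fricative = 3.
/s/→/r/: change +3.
/r/→/s/: change -3.
/s/→/ʒ/: change +0.
/ʒ/→/ð/: change +0.
Minimum = -3.

-3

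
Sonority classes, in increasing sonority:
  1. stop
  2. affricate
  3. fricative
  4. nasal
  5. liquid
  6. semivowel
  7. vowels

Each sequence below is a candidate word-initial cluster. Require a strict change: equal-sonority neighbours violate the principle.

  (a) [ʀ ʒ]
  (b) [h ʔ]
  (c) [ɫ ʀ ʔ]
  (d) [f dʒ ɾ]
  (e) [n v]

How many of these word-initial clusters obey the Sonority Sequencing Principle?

(a) [ʀ ʒ]: profile 5-3 — violates.
(b) [h ʔ]: profile 3-1 — violates.
(c) [ɫ ʀ ʔ]: profile 5-5-1 — violates.
(d) [f dʒ ɾ]: profile 3-2-5 — violates.
(e) [n v]: profile 4-3 — violates.

0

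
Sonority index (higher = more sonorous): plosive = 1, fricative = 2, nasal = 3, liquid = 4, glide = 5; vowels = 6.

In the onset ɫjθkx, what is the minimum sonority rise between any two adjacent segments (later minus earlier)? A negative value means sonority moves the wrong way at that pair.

-3

/ɫ/ is a liquid (sonority 4).
/j/ is a glide (sonority 5).
/θ/ is a fricative (sonority 2).
/k/ is a plosive (sonority 1).
/x/ is a fricative (sonority 2).
/ɫ/→/j/: change +1.
/j/→/θ/: change -3.
/θ/→/k/: change -1.
/k/→/x/: change +1.
Minimum = -3.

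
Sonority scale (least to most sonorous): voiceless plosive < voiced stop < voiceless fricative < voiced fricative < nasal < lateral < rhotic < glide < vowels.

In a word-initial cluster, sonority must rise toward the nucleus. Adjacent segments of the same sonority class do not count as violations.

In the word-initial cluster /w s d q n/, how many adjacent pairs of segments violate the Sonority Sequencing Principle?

3

/w/ is a glide (sonority 8).
/s/ is a voiceless fricative (sonority 3).
/d/ is a voiced stop (sonority 2).
/q/ is a voiceless plosive (sonority 1).
/n/ is a nasal (sonority 5).
/w/→/s/: 8→3 (does not rise) — violation.
/s/→/d/: 3→2 (does not rise) — violation.
/d/→/q/: 2→1 (does not rise) — violation.
/q/→/n/: 1→5 (rises) — ok.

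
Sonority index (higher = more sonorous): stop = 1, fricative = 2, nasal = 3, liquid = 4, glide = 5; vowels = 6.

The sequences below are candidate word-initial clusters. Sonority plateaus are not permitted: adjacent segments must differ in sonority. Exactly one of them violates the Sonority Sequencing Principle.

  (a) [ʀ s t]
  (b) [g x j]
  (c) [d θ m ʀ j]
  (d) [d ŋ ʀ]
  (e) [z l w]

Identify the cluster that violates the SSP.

(a) sonority 4-2-1: ill-formed.
(b) sonority 1-2-5: well-formed.
(c) sonority 1-2-3-4-5: well-formed.
(d) sonority 1-3-4: well-formed.
(e) sonority 2-4-5: well-formed.

a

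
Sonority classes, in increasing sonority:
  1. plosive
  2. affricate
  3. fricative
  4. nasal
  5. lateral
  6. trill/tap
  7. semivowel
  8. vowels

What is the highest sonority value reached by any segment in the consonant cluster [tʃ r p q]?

6

/tʃ/ — affricate, sonority 2.
/r/ — trill/tap, sonority 6.
/p/ — plosive, sonority 1.
/q/ — plosive, sonority 1.
The maximum is 6.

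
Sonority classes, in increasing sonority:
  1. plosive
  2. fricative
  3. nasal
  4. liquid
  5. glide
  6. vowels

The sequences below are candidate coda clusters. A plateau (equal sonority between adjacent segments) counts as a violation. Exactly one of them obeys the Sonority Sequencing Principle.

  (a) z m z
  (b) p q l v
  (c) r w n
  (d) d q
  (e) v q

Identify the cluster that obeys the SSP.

(a) z m z: profile 2-3-2 — violates.
(b) p q l v: profile 1-1-4-2 — violates.
(c) r w n: profile 4-5-3 — violates.
(d) d q: profile 1-1 — violates.
(e) v q: profile 2-1 — obeys.

e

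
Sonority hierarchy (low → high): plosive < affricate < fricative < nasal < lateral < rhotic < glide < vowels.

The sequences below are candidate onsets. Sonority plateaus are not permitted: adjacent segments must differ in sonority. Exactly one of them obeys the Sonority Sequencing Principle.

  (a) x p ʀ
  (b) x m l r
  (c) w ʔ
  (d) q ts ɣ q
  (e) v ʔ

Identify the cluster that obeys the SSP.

(a) 3-1-6 → violates
(b) 3-4-5-6 → obeys
(c) 7-1 → violates
(d) 1-2-3-1 → violates
(e) 3-1 → violates

b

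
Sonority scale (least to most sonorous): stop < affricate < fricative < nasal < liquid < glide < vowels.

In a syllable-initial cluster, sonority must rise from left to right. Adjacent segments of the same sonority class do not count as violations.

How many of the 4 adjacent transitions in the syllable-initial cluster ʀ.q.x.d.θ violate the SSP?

2

/ʀ/ — liquid, sonority 5.
/q/ — stop, sonority 1.
/x/ — fricative, sonority 3.
/d/ — stop, sonority 1.
/θ/ — fricative, sonority 3.
/ʀ/→/q/: 5→1 (does not rise) — violation.
/q/→/x/: 1→3 (rises) — ok.
/x/→/d/: 3→1 (does not rise) — violation.
/d/→/θ/: 1→3 (rises) — ok.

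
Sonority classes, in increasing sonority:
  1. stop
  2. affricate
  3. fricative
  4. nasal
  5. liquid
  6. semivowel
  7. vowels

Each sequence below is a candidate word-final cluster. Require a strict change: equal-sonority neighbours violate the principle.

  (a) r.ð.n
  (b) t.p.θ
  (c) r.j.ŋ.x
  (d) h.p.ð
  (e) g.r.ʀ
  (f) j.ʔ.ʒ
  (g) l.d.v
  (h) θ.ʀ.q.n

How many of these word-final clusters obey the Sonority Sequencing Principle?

0

(a) 5-3-4 → violates
(b) 1-1-3 → violates
(c) 5-6-4-3 → violates
(d) 3-1-3 → violates
(e) 1-5-5 → violates
(f) 6-1-3 → violates
(g) 5-1-3 → violates
(h) 3-5-1-4 → violates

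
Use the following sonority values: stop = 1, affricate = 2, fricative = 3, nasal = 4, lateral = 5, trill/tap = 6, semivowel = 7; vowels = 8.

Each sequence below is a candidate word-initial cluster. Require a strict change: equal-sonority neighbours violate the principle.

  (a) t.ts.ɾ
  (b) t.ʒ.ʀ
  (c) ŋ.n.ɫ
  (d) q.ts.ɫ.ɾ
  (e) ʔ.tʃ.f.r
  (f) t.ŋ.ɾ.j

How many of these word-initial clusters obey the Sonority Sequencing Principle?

(a) t.ts.ɾ: profile 1-2-6 — obeys.
(b) t.ʒ.ʀ: profile 1-3-6 — obeys.
(c) ŋ.n.ɫ: profile 4-4-5 — violates.
(d) q.ts.ɫ.ɾ: profile 1-2-5-6 — obeys.
(e) ʔ.tʃ.f.r: profile 1-2-3-6 — obeys.
(f) t.ŋ.ɾ.j: profile 1-4-6-7 — obeys.

5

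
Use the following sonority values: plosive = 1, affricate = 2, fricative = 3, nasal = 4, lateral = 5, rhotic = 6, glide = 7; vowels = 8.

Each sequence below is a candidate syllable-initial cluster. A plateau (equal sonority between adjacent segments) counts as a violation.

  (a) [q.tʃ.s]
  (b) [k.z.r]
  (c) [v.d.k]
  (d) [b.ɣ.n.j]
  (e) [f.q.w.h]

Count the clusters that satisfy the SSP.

3

(a) [q.tʃ.s]: profile 1-2-3 — obeys.
(b) [k.z.r]: profile 1-3-6 — obeys.
(c) [v.d.k]: profile 3-1-1 — violates.
(d) [b.ɣ.n.j]: profile 1-3-4-7 — obeys.
(e) [f.q.w.h]: profile 3-1-7-3 — violates.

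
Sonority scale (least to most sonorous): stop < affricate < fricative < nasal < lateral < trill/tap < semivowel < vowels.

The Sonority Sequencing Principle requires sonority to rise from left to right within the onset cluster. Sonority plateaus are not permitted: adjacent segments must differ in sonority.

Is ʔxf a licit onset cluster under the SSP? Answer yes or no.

/ʔ/ is a stop (sonority 1).
/x/ is a fricative (sonority 3).
/f/ is a fricative (sonority 3).
The profile is 1-3-3. Between /x/ (3) and /f/ (3) sonority does not rise, so the cluster violates the SSP.

no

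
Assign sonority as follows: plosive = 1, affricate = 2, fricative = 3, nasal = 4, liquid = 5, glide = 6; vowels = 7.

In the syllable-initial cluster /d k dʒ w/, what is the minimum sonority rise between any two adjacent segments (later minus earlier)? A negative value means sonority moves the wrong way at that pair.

0

/d/: plosive = 1.
/k/: plosive = 1.
/dʒ/: affricate = 2.
/w/: glide = 6.
/d/→/k/: change +0.
/k/→/dʒ/: change +1.
/dʒ/→/w/: change +4.
Minimum = 0.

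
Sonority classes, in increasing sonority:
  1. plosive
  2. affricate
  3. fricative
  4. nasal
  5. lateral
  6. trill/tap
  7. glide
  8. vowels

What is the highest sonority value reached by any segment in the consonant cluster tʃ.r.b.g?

6

/tʃ/ is an affricate (sonority 2).
/r/ is a trill/tap (sonority 6).
/b/ is a plosive (sonority 1).
/g/ is a plosive (sonority 1).
The maximum is 6.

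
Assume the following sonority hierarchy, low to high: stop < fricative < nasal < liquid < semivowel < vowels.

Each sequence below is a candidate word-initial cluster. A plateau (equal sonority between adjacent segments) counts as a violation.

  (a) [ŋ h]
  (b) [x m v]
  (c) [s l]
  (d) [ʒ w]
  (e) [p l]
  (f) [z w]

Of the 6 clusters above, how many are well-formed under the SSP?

4

(a) [ŋ h]: profile 3-2 — violates.
(b) [x m v]: profile 2-3-2 — violates.
(c) [s l]: profile 2-4 — obeys.
(d) [ʒ w]: profile 2-5 — obeys.
(e) [p l]: profile 1-4 — obeys.
(f) [z w]: profile 2-5 — obeys.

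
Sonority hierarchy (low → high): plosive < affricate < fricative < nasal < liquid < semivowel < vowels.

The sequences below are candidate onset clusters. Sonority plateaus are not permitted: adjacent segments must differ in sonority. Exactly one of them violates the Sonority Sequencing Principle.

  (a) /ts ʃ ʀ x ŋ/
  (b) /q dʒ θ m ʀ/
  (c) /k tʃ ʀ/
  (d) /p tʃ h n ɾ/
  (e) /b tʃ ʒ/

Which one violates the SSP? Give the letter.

a

(a) 2-3-5-3-4 → violates
(b) 1-2-3-4-5 → obeys
(c) 1-2-5 → obeys
(d) 1-2-3-4-5 → obeys
(e) 1-2-3 → obeys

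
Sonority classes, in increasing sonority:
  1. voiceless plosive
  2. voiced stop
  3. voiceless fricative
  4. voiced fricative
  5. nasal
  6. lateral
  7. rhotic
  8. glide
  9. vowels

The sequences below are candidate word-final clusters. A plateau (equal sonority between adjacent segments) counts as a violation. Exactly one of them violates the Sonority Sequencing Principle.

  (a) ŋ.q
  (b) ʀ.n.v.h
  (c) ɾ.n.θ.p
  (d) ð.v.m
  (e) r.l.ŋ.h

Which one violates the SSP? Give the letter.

(a) sonority 5-1: well-formed.
(b) sonority 7-5-4-3: well-formed.
(c) sonority 7-5-3-1: well-formed.
(d) sonority 4-4-5: ill-formed.
(e) sonority 7-6-5-3: well-formed.

d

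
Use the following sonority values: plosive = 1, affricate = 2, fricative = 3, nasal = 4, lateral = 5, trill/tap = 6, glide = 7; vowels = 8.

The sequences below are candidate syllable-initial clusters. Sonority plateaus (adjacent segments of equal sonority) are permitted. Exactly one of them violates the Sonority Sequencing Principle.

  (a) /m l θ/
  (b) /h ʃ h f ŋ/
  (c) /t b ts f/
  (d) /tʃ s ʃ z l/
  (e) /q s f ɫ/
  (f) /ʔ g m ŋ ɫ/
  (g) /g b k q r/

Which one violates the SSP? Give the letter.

a

(a) 4-5-3 → violates
(b) 3-3-3-3-4 → obeys
(c) 1-1-2-3 → obeys
(d) 2-3-3-3-5 → obeys
(e) 1-3-3-5 → obeys
(f) 1-1-4-4-5 → obeys
(g) 1-1-1-1-6 → obeys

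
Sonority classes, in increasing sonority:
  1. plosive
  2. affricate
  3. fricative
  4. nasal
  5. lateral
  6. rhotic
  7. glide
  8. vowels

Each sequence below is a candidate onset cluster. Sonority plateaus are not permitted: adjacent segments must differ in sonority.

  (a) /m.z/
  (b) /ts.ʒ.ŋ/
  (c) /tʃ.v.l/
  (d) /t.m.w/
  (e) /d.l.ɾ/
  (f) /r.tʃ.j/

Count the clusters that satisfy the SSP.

(a) 4-3 → violates
(b) 2-3-4 → obeys
(c) 2-3-5 → obeys
(d) 1-4-7 → obeys
(e) 1-5-6 → obeys
(f) 6-2-7 → violates

4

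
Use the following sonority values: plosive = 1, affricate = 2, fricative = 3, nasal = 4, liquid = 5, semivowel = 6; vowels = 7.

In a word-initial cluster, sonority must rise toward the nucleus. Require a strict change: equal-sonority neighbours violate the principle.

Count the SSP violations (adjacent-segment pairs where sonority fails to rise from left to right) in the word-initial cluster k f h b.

2

/k/ is a plosive (sonority 1).
/f/ is a fricative (sonority 3).
/h/ is a fricative (sonority 3).
/b/ is a plosive (sonority 1).
/k/→/f/: 1→3 (rises) — ok.
/f/→/h/: 3→3 (plateau) — violation.
/h/→/b/: 3→1 (does not rise) — violation.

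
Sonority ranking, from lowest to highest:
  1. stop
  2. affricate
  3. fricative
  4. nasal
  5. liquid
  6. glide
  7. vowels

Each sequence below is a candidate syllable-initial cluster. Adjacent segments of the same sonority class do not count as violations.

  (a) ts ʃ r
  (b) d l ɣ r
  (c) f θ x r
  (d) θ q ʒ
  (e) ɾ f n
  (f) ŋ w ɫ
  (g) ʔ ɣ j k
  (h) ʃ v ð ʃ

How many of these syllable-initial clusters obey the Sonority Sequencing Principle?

3

(a) ts ʃ r: profile 2-3-5 — obeys.
(b) d l ɣ r: profile 1-5-3-5 — violates.
(c) f θ x r: profile 3-3-3-5 — obeys.
(d) θ q ʒ: profile 3-1-3 — violates.
(e) ɾ f n: profile 5-3-4 — violates.
(f) ŋ w ɫ: profile 4-6-5 — violates.
(g) ʔ ɣ j k: profile 1-3-6-1 — violates.
(h) ʃ v ð ʃ: profile 3-3-3-3 — obeys.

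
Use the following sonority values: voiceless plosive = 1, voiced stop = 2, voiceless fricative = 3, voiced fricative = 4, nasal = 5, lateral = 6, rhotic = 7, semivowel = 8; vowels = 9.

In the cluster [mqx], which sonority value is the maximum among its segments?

/m/ — nasal, sonority 5.
/q/ — voiceless plosive, sonority 1.
/x/ — voiceless fricative, sonority 3.
The maximum is 5.

5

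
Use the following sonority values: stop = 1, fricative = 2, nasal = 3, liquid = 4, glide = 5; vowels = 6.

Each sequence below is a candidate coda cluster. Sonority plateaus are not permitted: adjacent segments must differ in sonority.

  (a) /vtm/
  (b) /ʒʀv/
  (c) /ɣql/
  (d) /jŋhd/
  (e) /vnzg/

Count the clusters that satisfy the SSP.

1

(a) sonority 2-1-3: ill-formed.
(b) sonority 2-4-2: ill-formed.
(c) sonority 2-1-4: ill-formed.
(d) sonority 5-3-2-1: well-formed.
(e) sonority 2-3-2-1: ill-formed.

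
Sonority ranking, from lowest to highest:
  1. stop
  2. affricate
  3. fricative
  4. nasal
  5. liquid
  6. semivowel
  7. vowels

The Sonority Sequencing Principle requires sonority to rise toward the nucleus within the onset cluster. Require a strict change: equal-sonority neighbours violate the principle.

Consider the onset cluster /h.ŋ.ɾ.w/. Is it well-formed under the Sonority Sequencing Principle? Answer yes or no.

/h/ is a fricative (sonority 3).
/ŋ/ is a nasal (sonority 4).
/ɾ/ is a liquid (sonority 5).
/w/ is a semivowel (sonority 6).
The profile 3-4-5-6 strictly rises, so the onset cluster satisfies the SSP.

yes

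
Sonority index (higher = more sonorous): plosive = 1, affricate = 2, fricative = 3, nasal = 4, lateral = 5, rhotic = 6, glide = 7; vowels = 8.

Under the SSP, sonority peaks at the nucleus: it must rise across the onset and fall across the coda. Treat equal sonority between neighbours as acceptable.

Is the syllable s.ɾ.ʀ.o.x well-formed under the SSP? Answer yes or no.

Onset: /s/ is a fricative (sonority 3), /ɾ/ is a rhotic (sonority 6), /ʀ/ is a rhotic (sonority 6); then the nucleus /o/ (sonority 8).
Onset profile 3-6-6-8 — rises to the nucleus.
Coda: /x/ is a fricative (sonority 3).
Coda profile 8-3 — falls from the nucleus.

yes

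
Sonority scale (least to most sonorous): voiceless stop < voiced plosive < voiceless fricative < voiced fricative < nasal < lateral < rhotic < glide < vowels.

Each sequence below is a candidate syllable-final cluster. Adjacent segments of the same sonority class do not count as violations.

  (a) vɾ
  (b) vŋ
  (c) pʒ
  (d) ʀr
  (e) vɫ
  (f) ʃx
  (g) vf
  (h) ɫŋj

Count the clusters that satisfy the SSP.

3

(a) 4-7 → violates
(b) 4-5 → violates
(c) 1-4 → violates
(d) 7-7 → obeys
(e) 4-6 → violates
(f) 3-3 → obeys
(g) 4-3 → obeys
(h) 6-5-8 → violates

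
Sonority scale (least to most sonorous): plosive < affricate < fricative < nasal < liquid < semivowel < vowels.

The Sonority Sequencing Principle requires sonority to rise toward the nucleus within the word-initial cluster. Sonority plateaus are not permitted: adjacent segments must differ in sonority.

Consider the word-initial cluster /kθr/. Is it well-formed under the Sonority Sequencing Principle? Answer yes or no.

yes

/k/ is a plosive (sonority 1).
/θ/ is a fricative (sonority 3).
/r/ is a liquid (sonority 5).
The profile 1-3-5 strictly rises, so the word-initial cluster satisfies the SSP.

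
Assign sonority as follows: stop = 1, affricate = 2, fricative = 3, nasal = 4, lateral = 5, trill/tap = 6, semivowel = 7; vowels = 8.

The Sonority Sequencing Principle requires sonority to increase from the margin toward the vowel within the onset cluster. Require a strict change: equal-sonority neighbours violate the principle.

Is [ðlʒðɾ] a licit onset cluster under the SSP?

no

/ð/: fricative = 3.
/l/: lateral = 5.
/ʒ/: fricative = 3.
/ð/: fricative = 3.
/ɾ/: trill/tap = 6.
The profile is 3-5-3-3-6. Between /l/ (5) and /ʒ/ (3) sonority does not rise, so the cluster violates the SSP.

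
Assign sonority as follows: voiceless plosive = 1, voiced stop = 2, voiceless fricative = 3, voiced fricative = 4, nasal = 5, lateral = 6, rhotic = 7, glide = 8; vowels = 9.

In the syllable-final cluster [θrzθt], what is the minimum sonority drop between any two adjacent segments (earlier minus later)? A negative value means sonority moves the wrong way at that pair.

-4

/θ/ is a voiceless fricative (sonority 3).
/r/ is a rhotic (sonority 7).
/z/ is a voiced fricative (sonority 4).
/θ/ is a voiceless fricative (sonority 3).
/t/ is a voiceless plosive (sonority 1).
/θ/→/r/: change -4.
/r/→/z/: change +3.
/z/→/θ/: change +1.
/θ/→/t/: change +2.
Minimum = -4.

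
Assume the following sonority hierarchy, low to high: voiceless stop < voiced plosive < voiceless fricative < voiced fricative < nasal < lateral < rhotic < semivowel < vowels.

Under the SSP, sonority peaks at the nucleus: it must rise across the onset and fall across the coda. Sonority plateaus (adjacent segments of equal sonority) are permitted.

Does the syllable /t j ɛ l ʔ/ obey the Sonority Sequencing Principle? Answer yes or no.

yes

Onset: /t/ is a voiceless stop (sonority 1), /j/ is a semivowel (sonority 8); then the nucleus /ɛ/ (sonority 9).
Onset profile 1-8-9 — rises to the nucleus.
Coda: /l/ is a lateral (sonority 6), /ʔ/ is a voiceless stop (sonority 1).
Coda profile 9-6-1 — falls from the nucleus.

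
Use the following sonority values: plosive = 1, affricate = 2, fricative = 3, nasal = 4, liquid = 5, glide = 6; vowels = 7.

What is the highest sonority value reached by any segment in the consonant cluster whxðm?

/w/ — glide, sonority 6.
/h/ — fricative, sonority 3.
/x/ — fricative, sonority 3.
/ð/ — fricative, sonority 3.
/m/ — nasal, sonority 4.
The maximum is 6.

6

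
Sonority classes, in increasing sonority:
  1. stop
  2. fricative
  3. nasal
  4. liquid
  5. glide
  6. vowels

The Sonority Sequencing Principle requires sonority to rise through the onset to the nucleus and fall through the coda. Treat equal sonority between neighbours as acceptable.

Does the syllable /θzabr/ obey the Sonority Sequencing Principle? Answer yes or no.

Onset: /θ/ is a fricative (sonority 2), /z/ is a fricative (sonority 2); then the nucleus /a/ (sonority 6).
Onset profile 2-2-6 — rises to the nucleus.
Coda: /b/ is a stop (sonority 1), /r/ is a liquid (sonority 4).
Coda profile 6-1-4 — does not fall throughout.

no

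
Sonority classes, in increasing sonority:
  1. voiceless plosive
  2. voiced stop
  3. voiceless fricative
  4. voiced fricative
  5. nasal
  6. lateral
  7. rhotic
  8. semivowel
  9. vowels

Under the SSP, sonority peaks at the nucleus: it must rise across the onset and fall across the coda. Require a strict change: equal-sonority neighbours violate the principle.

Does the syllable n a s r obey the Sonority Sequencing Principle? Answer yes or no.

no

Onset: /n/ is a nasal (sonority 5); then the nucleus /a/ (sonority 9).
Onset profile 5-9 — rises to the nucleus.
Coda: /s/ is a voiceless fricative (sonority 3), /r/ is a rhotic (sonority 7).
Coda profile 9-3-7 — does not strictly fall throughout.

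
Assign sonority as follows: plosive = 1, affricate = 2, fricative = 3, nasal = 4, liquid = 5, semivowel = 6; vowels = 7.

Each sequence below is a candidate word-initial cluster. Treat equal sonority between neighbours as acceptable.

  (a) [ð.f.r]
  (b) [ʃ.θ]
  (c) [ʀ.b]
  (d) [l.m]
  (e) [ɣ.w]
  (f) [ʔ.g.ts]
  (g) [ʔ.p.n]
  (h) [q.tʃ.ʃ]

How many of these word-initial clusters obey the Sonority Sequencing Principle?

(a) sonority 3-3-5: well-formed.
(b) sonority 3-3: well-formed.
(c) sonority 5-1: ill-formed.
(d) sonority 5-4: ill-formed.
(e) sonority 3-6: well-formed.
(f) sonority 1-1-2: well-formed.
(g) sonority 1-1-4: well-formed.
(h) sonority 1-2-3: well-formed.

6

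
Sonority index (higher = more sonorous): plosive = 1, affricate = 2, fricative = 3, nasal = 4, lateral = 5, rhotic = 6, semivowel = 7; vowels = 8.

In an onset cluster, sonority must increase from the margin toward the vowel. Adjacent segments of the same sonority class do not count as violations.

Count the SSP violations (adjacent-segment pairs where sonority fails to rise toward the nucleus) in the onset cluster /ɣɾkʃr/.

1

/ɣ/ — fricative, sonority 3.
/ɾ/ — rhotic, sonority 6.
/k/ — plosive, sonority 1.
/ʃ/ — fricative, sonority 3.
/r/ — rhotic, sonority 6.
/ɣ/→/ɾ/: 3→6 (rises) — ok.
/ɾ/→/k/: 6→1 (does not rise) — violation.
/k/→/ʃ/: 1→3 (rises) — ok.
/ʃ/→/r/: 3→6 (rises) — ok.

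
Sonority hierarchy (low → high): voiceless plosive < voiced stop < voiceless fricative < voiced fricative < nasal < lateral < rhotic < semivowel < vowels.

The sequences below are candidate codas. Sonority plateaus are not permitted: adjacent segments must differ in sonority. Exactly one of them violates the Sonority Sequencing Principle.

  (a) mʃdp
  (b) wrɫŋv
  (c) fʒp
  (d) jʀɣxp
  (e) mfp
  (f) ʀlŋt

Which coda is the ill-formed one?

c

(a) 5-3-2-1 → obeys
(b) 8-7-6-5-4 → obeys
(c) 3-4-1 → violates
(d) 8-7-4-3-1 → obeys
(e) 5-3-1 → obeys
(f) 7-6-5-1 → obeys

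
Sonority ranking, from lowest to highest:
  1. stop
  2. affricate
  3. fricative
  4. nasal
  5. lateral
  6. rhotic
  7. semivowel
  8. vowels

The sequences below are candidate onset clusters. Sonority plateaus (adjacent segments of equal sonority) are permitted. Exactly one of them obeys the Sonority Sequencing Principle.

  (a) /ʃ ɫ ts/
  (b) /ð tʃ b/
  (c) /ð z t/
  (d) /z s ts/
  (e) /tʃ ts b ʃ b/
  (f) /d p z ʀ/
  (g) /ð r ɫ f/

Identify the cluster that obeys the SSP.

f

(a) /ʃ ɫ ts/: profile 3-5-2 — violates.
(b) /ð tʃ b/: profile 3-2-1 — violates.
(c) /ð z t/: profile 3-3-1 — violates.
(d) /z s ts/: profile 3-3-2 — violates.
(e) /tʃ ts b ʃ b/: profile 2-2-1-3-1 — violates.
(f) /d p z ʀ/: profile 1-1-3-6 — obeys.
(g) /ð r ɫ f/: profile 3-6-5-3 — violates.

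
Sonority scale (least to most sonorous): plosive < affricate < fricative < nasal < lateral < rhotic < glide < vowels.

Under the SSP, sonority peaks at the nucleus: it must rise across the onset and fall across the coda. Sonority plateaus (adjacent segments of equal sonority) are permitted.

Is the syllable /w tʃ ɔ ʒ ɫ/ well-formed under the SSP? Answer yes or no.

Onset: /w/ is a glide (sonority 7), /tʃ/ is an affricate (sonority 2); then the nucleus /ɔ/ (sonority 8).
Onset profile 7-2-8 — does not rise throughout.
Coda: /ʒ/ is a fricative (sonority 3), /ɫ/ is a lateral (sonority 5).
Coda profile 8-3-5 — does not fall throughout.

no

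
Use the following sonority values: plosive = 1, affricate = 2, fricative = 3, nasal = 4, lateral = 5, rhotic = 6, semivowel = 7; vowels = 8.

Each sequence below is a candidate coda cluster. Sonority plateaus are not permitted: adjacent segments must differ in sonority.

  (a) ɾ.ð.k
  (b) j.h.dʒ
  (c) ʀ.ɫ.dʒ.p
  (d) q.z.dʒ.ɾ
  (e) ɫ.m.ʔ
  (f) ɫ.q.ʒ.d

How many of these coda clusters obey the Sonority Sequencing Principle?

4

(a) sonority 6-3-1: well-formed.
(b) sonority 7-3-2: well-formed.
(c) sonority 6-5-2-1: well-formed.
(d) sonority 1-3-2-6: ill-formed.
(e) sonority 5-4-1: well-formed.
(f) sonority 5-1-3-1: ill-formed.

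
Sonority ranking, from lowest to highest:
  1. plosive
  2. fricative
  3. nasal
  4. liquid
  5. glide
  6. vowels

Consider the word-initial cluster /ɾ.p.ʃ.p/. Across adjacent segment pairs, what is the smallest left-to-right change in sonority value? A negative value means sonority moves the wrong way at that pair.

-3

/ɾ/ is a liquid (sonority 4).
/p/ is a plosive (sonority 1).
/ʃ/ is a fricative (sonority 2).
/p/ is a plosive (sonority 1).
/ɾ/→/p/: change -3.
/p/→/ʃ/: change +1.
/ʃ/→/p/: change -1.
Minimum = -3.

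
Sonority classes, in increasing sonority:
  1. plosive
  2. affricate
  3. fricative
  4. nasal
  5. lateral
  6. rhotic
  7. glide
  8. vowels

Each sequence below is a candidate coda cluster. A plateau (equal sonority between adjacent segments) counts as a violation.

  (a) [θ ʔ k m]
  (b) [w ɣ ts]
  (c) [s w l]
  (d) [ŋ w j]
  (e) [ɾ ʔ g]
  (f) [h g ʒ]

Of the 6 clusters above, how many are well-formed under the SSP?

1

(a) [θ ʔ k m]: profile 3-1-1-4 — violates.
(b) [w ɣ ts]: profile 7-3-2 — obeys.
(c) [s w l]: profile 3-7-5 — violates.
(d) [ŋ w j]: profile 4-7-7 — violates.
(e) [ɾ ʔ g]: profile 6-1-1 — violates.
(f) [h g ʒ]: profile 3-1-3 — violates.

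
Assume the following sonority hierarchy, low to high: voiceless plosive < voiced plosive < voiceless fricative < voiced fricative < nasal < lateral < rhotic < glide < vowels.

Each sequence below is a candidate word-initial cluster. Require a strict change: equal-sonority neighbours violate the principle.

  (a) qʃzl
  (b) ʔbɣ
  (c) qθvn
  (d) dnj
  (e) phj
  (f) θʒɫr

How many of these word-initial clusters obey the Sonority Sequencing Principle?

(a) 1-3-4-6 → obeys
(b) 1-2-4 → obeys
(c) 1-3-4-5 → obeys
(d) 2-5-8 → obeys
(e) 1-3-8 → obeys
(f) 3-4-6-7 → obeys

6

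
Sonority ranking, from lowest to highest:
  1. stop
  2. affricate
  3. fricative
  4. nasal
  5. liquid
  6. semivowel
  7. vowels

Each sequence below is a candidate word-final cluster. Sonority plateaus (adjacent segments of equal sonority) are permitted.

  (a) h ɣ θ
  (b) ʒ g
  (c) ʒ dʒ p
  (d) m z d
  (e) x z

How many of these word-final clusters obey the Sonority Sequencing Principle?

(a) 3-3-3 → obeys
(b) 3-1 → obeys
(c) 3-2-1 → obeys
(d) 4-3-1 → obeys
(e) 3-3 → obeys

5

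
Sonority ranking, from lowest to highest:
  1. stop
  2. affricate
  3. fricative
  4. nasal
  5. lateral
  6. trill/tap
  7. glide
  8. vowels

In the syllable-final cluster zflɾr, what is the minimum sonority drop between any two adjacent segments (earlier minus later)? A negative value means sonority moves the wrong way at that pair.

/z/: fricative = 3.
/f/: fricative = 3.
/l/: lateral = 5.
/ɾ/: trill/tap = 6.
/r/: trill/tap = 6.
/z/→/f/: change +0.
/f/→/l/: change -2.
/l/→/ɾ/: change -1.
/ɾ/→/r/: change +0.
Minimum = -2.

-2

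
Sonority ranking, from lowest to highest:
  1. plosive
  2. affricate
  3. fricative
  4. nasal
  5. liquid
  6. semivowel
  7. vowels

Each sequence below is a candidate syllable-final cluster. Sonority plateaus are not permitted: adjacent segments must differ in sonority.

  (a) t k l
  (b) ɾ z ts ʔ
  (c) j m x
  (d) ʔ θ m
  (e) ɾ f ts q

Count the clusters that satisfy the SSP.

(a) t k l: profile 1-1-5 — violates.
(b) ɾ z ts ʔ: profile 5-3-2-1 — obeys.
(c) j m x: profile 6-4-3 — obeys.
(d) ʔ θ m: profile 1-3-4 — violates.
(e) ɾ f ts q: profile 5-3-2-1 — obeys.

3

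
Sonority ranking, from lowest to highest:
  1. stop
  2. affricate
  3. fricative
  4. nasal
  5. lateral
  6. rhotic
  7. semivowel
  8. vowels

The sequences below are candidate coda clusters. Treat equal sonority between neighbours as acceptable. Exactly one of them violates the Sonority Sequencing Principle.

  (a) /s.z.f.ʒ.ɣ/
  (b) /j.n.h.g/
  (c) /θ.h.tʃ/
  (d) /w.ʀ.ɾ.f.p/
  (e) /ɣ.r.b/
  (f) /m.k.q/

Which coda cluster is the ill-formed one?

e

(a) /s.z.f.ʒ.ɣ/: profile 3-3-3-3-3 — obeys.
(b) /j.n.h.g/: profile 7-4-3-1 — obeys.
(c) /θ.h.tʃ/: profile 3-3-2 — obeys.
(d) /w.ʀ.ɾ.f.p/: profile 7-6-6-3-1 — obeys.
(e) /ɣ.r.b/: profile 3-6-1 — violates.
(f) /m.k.q/: profile 4-1-1 — obeys.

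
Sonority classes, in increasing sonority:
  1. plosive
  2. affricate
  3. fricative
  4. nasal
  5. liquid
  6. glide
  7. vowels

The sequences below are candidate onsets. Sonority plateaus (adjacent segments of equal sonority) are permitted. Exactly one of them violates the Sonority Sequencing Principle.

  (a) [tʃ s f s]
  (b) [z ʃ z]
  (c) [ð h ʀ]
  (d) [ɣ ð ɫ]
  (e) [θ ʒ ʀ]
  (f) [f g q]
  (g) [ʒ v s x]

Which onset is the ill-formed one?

(a) 2-3-3-3 → obeys
(b) 3-3-3 → obeys
(c) 3-3-5 → obeys
(d) 3-3-5 → obeys
(e) 3-3-5 → obeys
(f) 3-1-1 → violates
(g) 3-3-3-3 → obeys

f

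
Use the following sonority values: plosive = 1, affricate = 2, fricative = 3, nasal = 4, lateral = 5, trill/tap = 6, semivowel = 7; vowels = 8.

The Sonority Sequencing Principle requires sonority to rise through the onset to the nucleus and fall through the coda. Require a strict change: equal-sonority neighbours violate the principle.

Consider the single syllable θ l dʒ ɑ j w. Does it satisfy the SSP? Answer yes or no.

no

Onset: /θ/ is a fricative (sonority 3), /l/ is a lateral (sonority 5), /dʒ/ is an affricate (sonority 2); then the nucleus /ɑ/ (sonority 8).
Onset profile 3-5-2-8 — does not strictly rise throughout.
Coda: /j/ is a semivowel (sonority 7), /w/ is a semivowel (sonority 7).
Coda profile 8-7-7 — does not strictly fall throughout.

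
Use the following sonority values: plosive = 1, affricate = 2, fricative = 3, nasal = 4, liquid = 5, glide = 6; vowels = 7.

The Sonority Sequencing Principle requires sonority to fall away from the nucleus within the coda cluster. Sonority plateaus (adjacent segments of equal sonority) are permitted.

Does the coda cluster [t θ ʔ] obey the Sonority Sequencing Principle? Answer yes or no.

no

/t/ — plosive, sonority 1.
/θ/ — fricative, sonority 3.
/ʔ/ — plosive, sonority 1.
The profile is 1-3-1. Between /t/ (1) and /θ/ (3) sonority does not fall, so the cluster violates the SSP.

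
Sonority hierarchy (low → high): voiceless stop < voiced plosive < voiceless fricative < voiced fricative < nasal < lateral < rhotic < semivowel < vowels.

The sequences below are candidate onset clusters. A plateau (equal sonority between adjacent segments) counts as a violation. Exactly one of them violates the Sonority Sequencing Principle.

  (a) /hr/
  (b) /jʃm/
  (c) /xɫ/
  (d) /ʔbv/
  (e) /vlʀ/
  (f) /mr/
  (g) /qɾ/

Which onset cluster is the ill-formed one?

(a) 3-7 → obeys
(b) 8-3-5 → violates
(c) 3-6 → obeys
(d) 1-2-4 → obeys
(e) 4-6-7 → obeys
(f) 5-7 → obeys
(g) 1-7 → obeys

b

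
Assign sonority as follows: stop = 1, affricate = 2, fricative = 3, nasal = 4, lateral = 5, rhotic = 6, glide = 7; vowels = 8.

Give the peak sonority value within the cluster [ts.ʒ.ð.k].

/ts/: affricate = 2.
/ʒ/: fricative = 3.
/ð/: fricative = 3.
/k/: stop = 1.
The maximum is 3.

3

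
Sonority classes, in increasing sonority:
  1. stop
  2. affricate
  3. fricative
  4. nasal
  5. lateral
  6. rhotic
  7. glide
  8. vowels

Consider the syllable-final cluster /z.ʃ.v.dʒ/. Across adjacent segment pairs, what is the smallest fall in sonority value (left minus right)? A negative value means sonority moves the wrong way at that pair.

/z/: fricative = 3.
/ʃ/: fricative = 3.
/v/: fricative = 3.
/dʒ/: affricate = 2.
/z/→/ʃ/: change +0.
/ʃ/→/v/: change +0.
/v/→/dʒ/: change +1.
Minimum = 0.

0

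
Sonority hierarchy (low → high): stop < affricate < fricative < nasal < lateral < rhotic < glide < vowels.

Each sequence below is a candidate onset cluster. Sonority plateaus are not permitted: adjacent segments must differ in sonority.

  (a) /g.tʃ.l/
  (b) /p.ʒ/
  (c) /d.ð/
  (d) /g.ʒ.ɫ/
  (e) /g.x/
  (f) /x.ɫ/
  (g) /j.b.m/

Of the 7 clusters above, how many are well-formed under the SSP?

(a) 1-2-5 → obeys
(b) 1-3 → obeys
(c) 1-3 → obeys
(d) 1-3-5 → obeys
(e) 1-3 → obeys
(f) 3-5 → obeys
(g) 7-1-4 → violates

6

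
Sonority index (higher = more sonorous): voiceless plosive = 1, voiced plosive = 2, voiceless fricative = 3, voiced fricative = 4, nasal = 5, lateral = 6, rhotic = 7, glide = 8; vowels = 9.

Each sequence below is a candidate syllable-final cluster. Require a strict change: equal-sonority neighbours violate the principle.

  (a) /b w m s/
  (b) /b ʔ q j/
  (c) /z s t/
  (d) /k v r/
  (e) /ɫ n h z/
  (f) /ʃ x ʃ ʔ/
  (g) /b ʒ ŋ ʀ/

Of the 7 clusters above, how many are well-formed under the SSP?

1

(a) 2-8-5-3 → violates
(b) 2-1-1-8 → violates
(c) 4-3-1 → obeys
(d) 1-4-7 → violates
(e) 6-5-3-4 → violates
(f) 3-3-3-1 → violates
(g) 2-4-5-7 → violates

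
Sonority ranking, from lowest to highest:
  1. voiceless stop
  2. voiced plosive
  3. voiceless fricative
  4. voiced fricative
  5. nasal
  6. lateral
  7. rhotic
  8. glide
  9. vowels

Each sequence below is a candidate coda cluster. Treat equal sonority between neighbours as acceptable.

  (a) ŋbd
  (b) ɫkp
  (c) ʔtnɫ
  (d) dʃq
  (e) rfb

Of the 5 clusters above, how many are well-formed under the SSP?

3

(a) sonority 5-2-2: well-formed.
(b) sonority 6-1-1: well-formed.
(c) sonority 1-1-5-6: ill-formed.
(d) sonority 2-3-1: ill-formed.
(e) sonority 7-3-2: well-formed.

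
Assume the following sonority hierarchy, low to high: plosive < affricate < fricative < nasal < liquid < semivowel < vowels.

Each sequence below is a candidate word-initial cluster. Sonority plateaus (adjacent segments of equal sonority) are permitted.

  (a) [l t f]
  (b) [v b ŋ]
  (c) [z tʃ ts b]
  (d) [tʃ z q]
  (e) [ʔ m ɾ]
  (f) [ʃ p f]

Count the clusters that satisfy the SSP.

(a) sonority 5-1-3: ill-formed.
(b) sonority 3-1-4: ill-formed.
(c) sonority 3-2-2-1: ill-formed.
(d) sonority 2-3-1: ill-formed.
(e) sonority 1-4-5: well-formed.
(f) sonority 3-1-3: ill-formed.

1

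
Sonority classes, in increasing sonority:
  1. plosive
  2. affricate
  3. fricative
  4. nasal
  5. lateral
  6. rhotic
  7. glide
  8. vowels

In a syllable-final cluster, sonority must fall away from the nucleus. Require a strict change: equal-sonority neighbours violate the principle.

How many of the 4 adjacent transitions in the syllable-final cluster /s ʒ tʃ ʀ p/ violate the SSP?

2

/s/ — fricative, sonority 3.
/ʒ/ — fricative, sonority 3.
/tʃ/ — affricate, sonority 2.
/ʀ/ — rhotic, sonority 6.
/p/ — plosive, sonority 1.
/s/→/ʒ/: 3→3 (plateau) — violation.
/ʒ/→/tʃ/: 3→2 (falls) — ok.
/tʃ/→/ʀ/: 2→6 (does not fall) — violation.
/ʀ/→/p/: 6→1 (falls) — ok.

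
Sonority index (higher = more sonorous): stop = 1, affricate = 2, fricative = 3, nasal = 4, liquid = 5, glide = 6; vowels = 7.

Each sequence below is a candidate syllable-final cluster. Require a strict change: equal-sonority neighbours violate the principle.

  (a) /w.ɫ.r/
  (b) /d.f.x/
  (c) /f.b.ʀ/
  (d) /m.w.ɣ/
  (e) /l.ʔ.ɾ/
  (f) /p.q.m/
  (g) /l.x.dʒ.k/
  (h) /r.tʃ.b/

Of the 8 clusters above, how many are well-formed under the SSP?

2

(a) sonority 6-5-5: ill-formed.
(b) sonority 1-3-3: ill-formed.
(c) sonority 3-1-5: ill-formed.
(d) sonority 4-6-3: ill-formed.
(e) sonority 5-1-5: ill-formed.
(f) sonority 1-1-4: ill-formed.
(g) sonority 5-3-2-1: well-formed.
(h) sonority 5-2-1: well-formed.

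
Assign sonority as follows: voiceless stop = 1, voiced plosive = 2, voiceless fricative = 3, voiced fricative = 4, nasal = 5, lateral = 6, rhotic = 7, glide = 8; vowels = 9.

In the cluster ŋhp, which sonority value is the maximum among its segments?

/ŋ/: nasal = 5.
/h/: voiceless fricative = 3.
/p/: voiceless stop = 1.
The maximum is 5.

5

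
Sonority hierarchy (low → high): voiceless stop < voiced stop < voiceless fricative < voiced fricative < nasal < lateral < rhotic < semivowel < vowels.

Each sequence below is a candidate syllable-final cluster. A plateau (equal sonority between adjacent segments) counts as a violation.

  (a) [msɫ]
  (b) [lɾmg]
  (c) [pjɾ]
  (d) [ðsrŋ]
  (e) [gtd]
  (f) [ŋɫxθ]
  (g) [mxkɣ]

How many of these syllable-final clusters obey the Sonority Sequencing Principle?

(a) sonority 5-3-6: ill-formed.
(b) sonority 6-7-5-2: ill-formed.
(c) sonority 1-8-7: ill-formed.
(d) sonority 4-3-7-5: ill-formed.
(e) sonority 2-1-2: ill-formed.
(f) sonority 5-6-3-3: ill-formed.
(g) sonority 5-3-1-4: ill-formed.

0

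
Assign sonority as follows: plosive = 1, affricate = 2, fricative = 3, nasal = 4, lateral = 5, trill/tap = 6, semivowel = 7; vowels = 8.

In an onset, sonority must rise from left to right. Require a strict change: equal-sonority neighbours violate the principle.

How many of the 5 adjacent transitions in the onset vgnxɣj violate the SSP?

/v/: fricative = 3.
/g/: plosive = 1.
/n/: nasal = 4.
/x/: fricative = 3.
/ɣ/: fricative = 3.
/j/: semivowel = 7.
/v/→/g/: 3→1 (does not rise) — violation.
/g/→/n/: 1→4 (rises) — ok.
/n/→/x/: 4→3 (does not rise) — violation.
/x/→/ɣ/: 3→3 (plateau) — violation.
/ɣ/→/j/: 3→7 (rises) — ok.

3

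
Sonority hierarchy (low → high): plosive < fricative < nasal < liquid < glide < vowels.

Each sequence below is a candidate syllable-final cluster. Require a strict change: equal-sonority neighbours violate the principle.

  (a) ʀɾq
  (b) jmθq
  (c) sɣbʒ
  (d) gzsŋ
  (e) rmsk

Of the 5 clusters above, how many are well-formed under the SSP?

(a) 4-4-1 → violates
(b) 5-3-2-1 → obeys
(c) 2-2-1-2 → violates
(d) 1-2-2-3 → violates
(e) 4-3-2-1 → obeys

2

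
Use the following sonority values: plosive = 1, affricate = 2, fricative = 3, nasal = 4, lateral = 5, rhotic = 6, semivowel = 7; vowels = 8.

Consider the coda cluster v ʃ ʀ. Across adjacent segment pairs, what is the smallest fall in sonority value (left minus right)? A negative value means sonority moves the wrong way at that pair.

-3

/v/ — fricative, sonority 3.
/ʃ/ — fricative, sonority 3.
/ʀ/ — rhotic, sonority 6.
/v/→/ʃ/: change +0.
/ʃ/→/ʀ/: change -3.
Minimum = -3.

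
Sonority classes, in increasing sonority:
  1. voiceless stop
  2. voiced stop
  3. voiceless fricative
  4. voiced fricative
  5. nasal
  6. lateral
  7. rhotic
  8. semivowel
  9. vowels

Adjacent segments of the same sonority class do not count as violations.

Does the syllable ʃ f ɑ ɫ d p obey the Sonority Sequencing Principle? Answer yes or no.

yes

Onset: /ʃ/ is a voiceless fricative (sonority 3), /f/ is a voiceless fricative (sonority 3); then the nucleus /ɑ/ (sonority 9).
Onset profile 3-3-9 — rises to the nucleus.
Coda: /ɫ/ is a lateral (sonority 6), /d/ is a voiced stop (sonority 2), /p/ is a voiceless stop (sonority 1).
Coda profile 9-6-2-1 — falls from the nucleus.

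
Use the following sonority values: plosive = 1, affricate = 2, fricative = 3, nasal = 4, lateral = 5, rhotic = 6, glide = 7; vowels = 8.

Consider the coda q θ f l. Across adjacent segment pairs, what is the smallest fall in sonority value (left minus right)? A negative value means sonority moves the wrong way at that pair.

/q/: plosive = 1.
/θ/: fricative = 3.
/f/: fricative = 3.
/l/: lateral = 5.
/q/→/θ/: change -2.
/θ/→/f/: change +0.
/f/→/l/: change -2.
Minimum = -2.

-2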